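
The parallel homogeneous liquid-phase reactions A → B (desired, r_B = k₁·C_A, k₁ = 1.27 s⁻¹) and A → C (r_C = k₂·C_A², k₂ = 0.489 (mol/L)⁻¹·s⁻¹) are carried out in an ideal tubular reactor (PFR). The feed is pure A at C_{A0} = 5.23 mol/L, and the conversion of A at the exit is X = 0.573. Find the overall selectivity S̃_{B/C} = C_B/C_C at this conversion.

C_A = C_{A0}(1−X) = 2.233 mol/L.
Along a PFR/batch, dC_B/dC_A = −r_B/(r_B+r_C) = −k₁/(k₁+k₂·C_A).
Integrating from C_{A0} to C_A: C_B = (1.27/0.489)·ln[(1.27+0.489·5.23)/(1.27+0.489·2.23)] = 2.597·ln(3.827/2.362) = 1.254 mol/L.
C_C = (C_{A0}−C_A)−C_B = 1.743 mol/L; S̃_{B/C} = 1.254/1.743 = 0.719.

0.719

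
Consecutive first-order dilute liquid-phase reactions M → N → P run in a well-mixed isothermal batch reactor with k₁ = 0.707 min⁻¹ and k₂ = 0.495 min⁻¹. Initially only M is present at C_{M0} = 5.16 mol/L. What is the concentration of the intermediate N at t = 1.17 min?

Solving the coupled first-order balances gives C_N(t) = [k₁/(k₂−k₁)]·C_{M0}·(e^(−k₁t) − e^(−k₂t)).
e^(−k₁t) = e^(−0.707×1.17) = e^(−0.8272) = 0.4373; e^(−k₂t) = e^(−0.5791) = 0.5604.
C_N = 0.707×5.16/(0.495−0.707) × (0.4373−0.5604) = (-17.21)×(-0.1231) = 2.118 mol/L.

2.12 mol/L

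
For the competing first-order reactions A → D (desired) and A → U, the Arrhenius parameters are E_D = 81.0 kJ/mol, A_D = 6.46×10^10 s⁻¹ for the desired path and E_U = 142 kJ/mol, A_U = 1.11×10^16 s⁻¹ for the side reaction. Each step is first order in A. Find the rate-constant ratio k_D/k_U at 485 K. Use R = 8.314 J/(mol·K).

21.6

Since both paths have the same order in A, the concentration cancels and S_{D/U} = k_D/k_U = (A_D/A_U)·exp[(E_U−E_D)/(RT)].
(E_U−E_D)/(RT) = (142−81.0)×10³/(8.314×485) = 61000/4032 = 15.13.
k_D/k_U = (6.46×10^10/1.11×10^16)·exp(15.13) = 5.820×10^-6 × 3.715×10^6 = 21.6.
Since E_D < E_U, lowering the temperature improves selectivity toward D.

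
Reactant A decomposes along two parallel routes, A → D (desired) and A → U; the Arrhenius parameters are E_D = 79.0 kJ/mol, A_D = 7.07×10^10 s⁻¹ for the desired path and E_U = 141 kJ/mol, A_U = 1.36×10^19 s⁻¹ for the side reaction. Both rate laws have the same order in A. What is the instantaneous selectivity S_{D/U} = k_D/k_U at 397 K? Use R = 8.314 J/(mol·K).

With equal orders, S_{D/U} = k_D/k_U = (A_D/A_U)·exp[(E_U−E_D)/(RT)].
(E_U−E_D)/(RT) = (141−79.0)×10³/(8.314×397) = 62000/3301 = 18.78.
k_D/k_U = (7.07×10^10/1.36×10^19)·exp(18.78) = 5.199×10^-9 × 1.438×10^8 = 0.748.

0.748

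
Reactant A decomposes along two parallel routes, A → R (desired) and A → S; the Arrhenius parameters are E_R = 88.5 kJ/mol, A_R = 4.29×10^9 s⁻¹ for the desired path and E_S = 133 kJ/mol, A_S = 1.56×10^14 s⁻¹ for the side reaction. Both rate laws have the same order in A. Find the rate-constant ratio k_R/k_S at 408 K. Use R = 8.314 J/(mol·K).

13.7

Since both paths have the same order in A, the concentration cancels and S_{R/S} = k_R/k_S = (A_R/A_S)·exp[(E_S−E_R)/(RT)].
(E_S−E_R)/(RT) = (133−88.5)×10³/(8.314×408) = 44500/3392 = 13.12.
k_R/k_S = (4.29×10^9/1.56×10^14)·exp(13.12) = 2.750×10^-5 × 4.982×10^5 = 13.7.
Since E_R < E_S, lowering the temperature improves selectivity toward R.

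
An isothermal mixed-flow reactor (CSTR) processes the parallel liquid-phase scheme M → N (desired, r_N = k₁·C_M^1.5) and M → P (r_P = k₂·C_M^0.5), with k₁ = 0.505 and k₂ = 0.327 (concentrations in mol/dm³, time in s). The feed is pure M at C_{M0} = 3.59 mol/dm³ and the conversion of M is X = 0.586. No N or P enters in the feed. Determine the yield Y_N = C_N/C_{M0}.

Exit C_M = C_{M0}(1−X) = 3.59×0.414 = 1.486 mol/dm³.
In a CSTR the entire volume is at exit conditions, so r_N = 0.505×1.486^1.5 = 0.9150 and r_P = 0.327×1.486^0.5 = 0.3987.
Fraction of consumed M going to N: r_N/(r_N+r_P) = 0.6965.
C_N = 0.6965·C_{M0}·X = 0.6965×3.59×0.586 = 1.47 mol/dm³; Y_N = C_N/C_{M0} = 0.408.

0.408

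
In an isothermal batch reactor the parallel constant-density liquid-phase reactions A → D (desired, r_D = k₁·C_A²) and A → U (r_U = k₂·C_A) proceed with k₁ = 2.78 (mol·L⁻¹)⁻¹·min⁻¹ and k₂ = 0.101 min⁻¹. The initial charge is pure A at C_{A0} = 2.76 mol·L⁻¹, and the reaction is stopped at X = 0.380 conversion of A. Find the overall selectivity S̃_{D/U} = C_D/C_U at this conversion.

C_A = C_{A0}(1−X) = 1.711 mol·L⁻¹.
Along a PFR/batch, dC_U/dC_A = −r_U/(r_D+r_U) = −k₂/(k₂+k₁·C_A).
Integrating from C_{A0} to C_A: C_U = (0.101/2.78)·ln[(0.101+2.78·2.76)/(0.101+2.78·1.71)] = 0.03633·ln(7.774/4.858) = 0.01708 mol·L⁻¹.
Then C_D = (C_{A0}−C_A) − C_U = 1.049 − 0.01708 = 1.032 mol·L⁻¹.
S̃_{D/U} = C_D/C_U = 1.032/0.01708 = 60.4.

60.4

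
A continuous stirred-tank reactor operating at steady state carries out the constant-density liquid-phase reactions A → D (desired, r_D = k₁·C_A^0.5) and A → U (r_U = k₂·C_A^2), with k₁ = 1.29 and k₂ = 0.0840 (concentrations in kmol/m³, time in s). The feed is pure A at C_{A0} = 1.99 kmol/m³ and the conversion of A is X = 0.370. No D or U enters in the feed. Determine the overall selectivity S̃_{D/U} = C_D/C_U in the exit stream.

Exit C_A = C_{A0}(1−X) = 1.99×0.630 = 1.254 kmol/m³.
In a CSTR the entire volume is at exit conditions, so r_D = 1.29×1.254^0.5 = 1.444 and r_U = 0.0840×1.254^2 = 0.1320.
Overall selectivity = C_D/C_U = r_Dτ/(r_Uτ) = r_D/r_U = 10.9.

10.9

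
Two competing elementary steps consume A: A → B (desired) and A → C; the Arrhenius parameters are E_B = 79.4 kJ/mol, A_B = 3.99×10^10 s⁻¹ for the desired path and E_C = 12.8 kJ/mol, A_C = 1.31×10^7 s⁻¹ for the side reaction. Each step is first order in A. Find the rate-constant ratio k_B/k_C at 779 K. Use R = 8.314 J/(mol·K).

Since both paths have the same order in A, the concentration cancels and S_{B/C} = k_B/k_C = (A_B/A_C)·exp[(E_C−E_B)/(RT)].
(E_C−E_B)/(RT) = (12.8−79.4)×10³/(8.314×779) = -66600/6477 = -10.28.
k_B/k_C = (3.99×10^10/1.31×10^7)·exp(-10.28) = 3046 × 3.420×10^-5 = 0.104.

0.104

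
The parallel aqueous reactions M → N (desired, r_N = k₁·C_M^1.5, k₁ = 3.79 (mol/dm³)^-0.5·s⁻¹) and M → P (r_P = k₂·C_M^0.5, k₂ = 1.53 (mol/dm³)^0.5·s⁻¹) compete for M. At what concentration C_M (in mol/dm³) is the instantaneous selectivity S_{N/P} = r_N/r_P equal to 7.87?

3.18 mol/dm³

S_{N/P} = (k₁/k₂)·C_M ⇒ C_M = S·k₂/k₁.
= 7.87×1.53/3.79 = 3.18 mol/dm³.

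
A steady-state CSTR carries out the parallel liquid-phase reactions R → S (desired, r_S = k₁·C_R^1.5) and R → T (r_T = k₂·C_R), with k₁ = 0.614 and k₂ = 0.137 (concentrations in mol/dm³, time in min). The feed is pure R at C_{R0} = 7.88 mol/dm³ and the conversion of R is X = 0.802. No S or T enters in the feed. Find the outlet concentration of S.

Exit C_R = C_{R0}(1−X) = 7.88×0.198 = 1.560 mol/dm³.
In a CSTR the entire volume is at exit conditions, so r_S = 0.614×1.560^1.5 = 1.197 and r_T = 0.137×1.560 = 0.2138.
Fraction of consumed R going to S: r_S/(r_S+r_T) = 0.8484.
C_S = 0.8484·C_{R0}·X = 0.8484×7.88×0.802 = 5.36 mol/dm³.

5.36 mol/dm³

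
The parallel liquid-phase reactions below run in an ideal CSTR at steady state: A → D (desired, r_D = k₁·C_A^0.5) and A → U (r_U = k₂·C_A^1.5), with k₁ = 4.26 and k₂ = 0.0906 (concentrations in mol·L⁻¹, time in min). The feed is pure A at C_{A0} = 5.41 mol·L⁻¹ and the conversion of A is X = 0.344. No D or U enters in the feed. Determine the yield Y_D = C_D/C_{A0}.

Exit C_A = C_{A0}(1−X) = 5.41×0.656 = 3.549 mol·L⁻¹.
In a CSTR the entire volume is at exit conditions, so r_D = 4.26×3.549^0.5 = 8.025 and r_U = 0.0906×3.549^1.5 = 0.6057.
Fraction of consumed A going to D: r_D/(r_D+r_U) = 0.9298.
C_D = 0.9298·C_{A0}·X = 0.9298×5.41×0.344 = 1.73 mol·L⁻¹; Y_D = C_D/C_{A0} = 0.320.

0.320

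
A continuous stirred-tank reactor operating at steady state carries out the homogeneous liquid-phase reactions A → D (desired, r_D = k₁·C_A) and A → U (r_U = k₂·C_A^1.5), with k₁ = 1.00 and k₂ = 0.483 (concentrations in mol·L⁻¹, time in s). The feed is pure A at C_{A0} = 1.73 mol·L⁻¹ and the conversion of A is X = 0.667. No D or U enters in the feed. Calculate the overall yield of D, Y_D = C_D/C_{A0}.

Exit C_A = C_{A0}(1−X) = 1.73×0.333 = 0.5761 mol·L⁻¹.
A CSTR operates uniformly at the exit composition, giving r_D = 0.5761 and r_U = 0.2112 (each k·C_A^n at C_A = 0.5761).
Fraction of consumed A going to D: r_D/(r_D+r_U) = 0.7317.
C_D = 0.7317·C_{A0}·X = 0.7317×1.73×0.667 = 0.844 mol·L⁻¹; Y_D = C_D/C_{A0} = 0.488.

0.488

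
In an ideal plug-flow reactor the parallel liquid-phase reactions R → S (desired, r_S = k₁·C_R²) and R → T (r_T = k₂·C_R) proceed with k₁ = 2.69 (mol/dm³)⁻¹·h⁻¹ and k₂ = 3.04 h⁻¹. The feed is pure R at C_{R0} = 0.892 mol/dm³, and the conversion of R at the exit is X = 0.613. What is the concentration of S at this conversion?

C_R = C_{R0}(1−X) = 0.3452 mol/dm³.
Along a PFR/batch, dC_T/dC_R = −r_T/(r_S+r_T) = −k₂/(k₂+k₁·C_R).
Integrating from C_{R0} to C_R: C_T = (3.04/2.69)·ln[(3.04+2.69·0.892)/(3.04+2.69·0.345)] = 1.130·ln(5.439/3.969) = 0.3563 mol/dm³.
Then C_S = (C_{R0}−C_R) − C_T = 0.5468 − 0.3563 = 0.1905 mol/dm³.

0.191 mol/dm³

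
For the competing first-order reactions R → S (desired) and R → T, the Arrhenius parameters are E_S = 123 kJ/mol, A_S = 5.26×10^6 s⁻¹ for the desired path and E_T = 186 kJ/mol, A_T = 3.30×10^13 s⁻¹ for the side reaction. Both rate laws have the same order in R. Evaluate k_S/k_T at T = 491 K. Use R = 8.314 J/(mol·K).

0.803

With equal orders, S_{S/T} = k_S/k_T = (A_S/A_T)·exp[(E_T−E_S)/(RT)].
(E_T−E_S)/(RT) = (186−123)×10³/(8.314×491) = 63000/4082 = 15.43.
k_S/k_T = (5.26×10^6/3.30×10^13)·exp(15.43) = 1.594×10^-7 × 5.040×10^6 = 0.803.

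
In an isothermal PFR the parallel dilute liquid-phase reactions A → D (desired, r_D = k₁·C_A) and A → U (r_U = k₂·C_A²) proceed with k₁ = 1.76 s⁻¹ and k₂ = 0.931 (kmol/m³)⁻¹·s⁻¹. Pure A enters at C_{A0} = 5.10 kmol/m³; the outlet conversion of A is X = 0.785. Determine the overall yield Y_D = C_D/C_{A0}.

0.315

C_A = C_{A0}(1−X) = 1.096 kmol/m³.
Along a PFR/batch, dC_D/dC_A = −r_D/(r_D+r_U) = −k₁/(k₁+k₂·C_A).
Integrating from C_{A0} to C_A: C_D = (1.76/0.931)·ln[(1.76+0.931·5.10)/(1.76+0.931·1.10)] = 1.890·ln(6.508/2.781) = 1.607 kmol/m³.
Y_D = C_D/C_{A0} = 1.607/5.10 = 0.315.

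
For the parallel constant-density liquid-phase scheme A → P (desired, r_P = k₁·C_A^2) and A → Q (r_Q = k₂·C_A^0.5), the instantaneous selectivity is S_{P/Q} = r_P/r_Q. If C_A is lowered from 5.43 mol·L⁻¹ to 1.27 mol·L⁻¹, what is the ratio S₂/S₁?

0.113

S_{P/Q} = (k₁/k₂)·C_A^1.5, so S₂/S₁ = (C_{A,2}/C_{A,1})^1.5.
= (1.27/5.43)^1.5 = (0.2339)^1.5 = 0.113.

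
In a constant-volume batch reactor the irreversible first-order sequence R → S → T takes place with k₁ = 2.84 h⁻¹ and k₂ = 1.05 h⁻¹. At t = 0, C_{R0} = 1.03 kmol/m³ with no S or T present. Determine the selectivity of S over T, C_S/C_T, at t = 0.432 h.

3.31

The intermediate concentration in a first-order A→B→C sequence is C_S = k₁C_{R0}(e^(−k₁t) − e^(−k₂t))/(k₂−k₁).
e^(−k₁t) = e^(−2.84×0.432) = e^(−1.227) = 0.2932; e^(−k₂t) = e^(−0.4536) = 0.6353.
C_S = 2.84×1.03/(1.05−2.84) × (0.2932−0.6353) = (-1.634)×(-0.3421) = 0.5591 kmol/m³.
C_R = C_{R0}e^(−k₁t) = 0.3020 kmol/m³, so C_T = C_{R0}−C_R−C_S = 0.1689 kmol/m³; C_S/C_T = 3.31.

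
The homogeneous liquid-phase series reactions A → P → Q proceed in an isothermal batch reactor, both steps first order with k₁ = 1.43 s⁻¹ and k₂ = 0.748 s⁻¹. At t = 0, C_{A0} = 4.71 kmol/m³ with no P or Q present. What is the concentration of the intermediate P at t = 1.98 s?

Solving the coupled first-order balances gives C_P(t) = [k₁/(k₂−k₁)]·C_{A0}·(e^(−k₁t) − e^(−k₂t)).
e^(−k₁t) = e^(−1.43×1.98) = e^(−2.831) = 0.05893; e^(−k₂t) = e^(−1.481) = 0.2274.
C_P = 1.43×4.71/(0.748−1.43) × (0.05893−0.2274) = (-9.876)×(-0.1685) = 1.664 kmol/m³.

1.66 kmol/m³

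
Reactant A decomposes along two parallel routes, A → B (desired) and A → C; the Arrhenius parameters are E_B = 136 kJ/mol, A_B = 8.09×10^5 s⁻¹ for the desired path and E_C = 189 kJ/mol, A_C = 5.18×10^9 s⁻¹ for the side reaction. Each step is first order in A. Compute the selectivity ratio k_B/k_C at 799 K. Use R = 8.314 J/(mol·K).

Since both paths have the same order in A, the concentration cancels and S_{B/C} = k_B/k_C = (A_B/A_C)·exp[(E_C−E_B)/(RT)].
(E_C−E_B)/(RT) = (189−136)×10³/(8.314×799) = 53000/6643 = 7.978.
k_B/k_C = (8.09×10^5/5.18×10^9)·exp(7.978) = 1.562×10^-4 × 2917 = 0.456.

0.456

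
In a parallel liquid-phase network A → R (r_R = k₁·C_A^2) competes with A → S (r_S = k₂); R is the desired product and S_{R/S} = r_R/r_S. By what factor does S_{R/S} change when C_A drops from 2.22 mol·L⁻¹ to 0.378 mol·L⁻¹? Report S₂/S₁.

S_{R/S} = (k₁/k₂)·C_A^2, so S₂/S₁ = (C_{A,2}/C_{A,1})^2.
= (0.378/2.22)^2 = (0.1703)^2 = 0.0290.
Selectivity toward R falls as C_A falls — high-concentration operation is favoured.

0.0290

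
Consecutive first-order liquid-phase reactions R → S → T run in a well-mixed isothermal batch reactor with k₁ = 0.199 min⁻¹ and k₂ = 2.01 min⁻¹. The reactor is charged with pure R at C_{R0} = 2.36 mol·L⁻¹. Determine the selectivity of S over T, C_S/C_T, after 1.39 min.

For first-order series with pure R initially, C_S(t) = k₁C_{R0}/(k₂−k₁)·(e^(−k₁t) − e^(−k₂t)).
e^(−k₁t) = e^(−0.199×1.39) = e^(−0.2766) = 0.7584; e^(−k₂t) = e^(−2.794) = 0.06118.
C_S = 0.199×2.36/(2.01−0.199) × (0.7584−0.06118) = 0.2593×0.6972 = 0.1808 mol·L⁻¹.
C_R = C_{R0}e^(−k₁t) = 1.790 mol·L⁻¹, so C_T = C_{R0}−C_R−C_S = 0.3895 mol·L⁻¹; C_S/C_T = 0.464.

0.464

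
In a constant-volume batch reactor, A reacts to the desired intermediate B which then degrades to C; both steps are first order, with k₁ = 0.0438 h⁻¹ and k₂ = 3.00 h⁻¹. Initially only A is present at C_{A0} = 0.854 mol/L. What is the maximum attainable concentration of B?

0.0117 mol/L

Evaluating C_B at t_opt = ln(k₂/k₁)/(k₂−k₁) gives C_{B,max}/C_{A0} = (k₁/k₂)^[k₂/(k₂−k₁)].
= (0.0438/3.00)^(3.00/(3.00−0.0438)) = (0.01460)^(1.015) = 0.01371.
C_{B,max} = 0.01371×0.854 = 0.0117 mol/L.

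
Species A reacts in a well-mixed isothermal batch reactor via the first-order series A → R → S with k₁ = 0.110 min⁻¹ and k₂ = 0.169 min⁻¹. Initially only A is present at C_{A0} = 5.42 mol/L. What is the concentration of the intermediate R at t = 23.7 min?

The intermediate concentration in a first-order A→B→C sequence is C_R = k₁C_{A0}(e^(−k₁t) − e^(−k₂t))/(k₂−k₁).
e^(−k₁t) = e^(−0.110×23.7) = e^(−2.607) = 0.07376; e^(−k₂t) = e^(−4.005) = 0.01822.
C_R = 0.110×5.42/(0.169−0.110) × (0.07376−0.01822) = 10.11×0.05554 = 0.5612 mol/L.

0.561 mol/L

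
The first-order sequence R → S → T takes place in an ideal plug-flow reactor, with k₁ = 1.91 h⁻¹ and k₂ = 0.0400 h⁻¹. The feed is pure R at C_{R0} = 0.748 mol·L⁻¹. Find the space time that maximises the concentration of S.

2.07 h

Setting dC_S/dτ = 0 gives τ_opt = ln(k₂/k₁)/(k₂−k₁).
= ln(0.0400/1.91)/(0.0400−1.91) = ln(0.02094)/-1.870 = -3.866/-1.870 = 2.07 h.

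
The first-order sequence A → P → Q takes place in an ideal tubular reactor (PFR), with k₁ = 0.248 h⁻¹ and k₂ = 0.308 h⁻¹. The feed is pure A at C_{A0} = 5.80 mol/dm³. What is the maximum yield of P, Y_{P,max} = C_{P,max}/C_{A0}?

At the optimum, C_{P,max}/C_{A0} = (k₁/k₂)^[k₂/(k₂−k₁)].
= (0.248/0.308)^(0.308/(0.308−0.248)) = (0.8052)^(5.133) = 0.3288.

0.329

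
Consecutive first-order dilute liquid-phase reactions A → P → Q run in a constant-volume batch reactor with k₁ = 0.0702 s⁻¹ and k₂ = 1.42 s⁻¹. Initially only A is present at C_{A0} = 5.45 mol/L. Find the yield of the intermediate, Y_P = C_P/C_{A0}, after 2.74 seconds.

Solving the coupled first-order balances gives C_P(t) = [k₁/(k₂−k₁)]·C_{A0}·(e^(−k₁t) − e^(−k₂t)).
e^(−k₁t) = e^(−0.0702×2.74) = e^(−0.1923) = 0.8250; e^(−k₂t) = e^(−3.891) = 0.02043.
C_P = 0.0702×5.45/(1.42−0.0702) × (0.8250−0.02043) = 0.2834×0.8046 = 0.2281 mol/L.
Y_P = C_P/C_{A0} = 0.2281/5.45 = 0.0418.

0.0418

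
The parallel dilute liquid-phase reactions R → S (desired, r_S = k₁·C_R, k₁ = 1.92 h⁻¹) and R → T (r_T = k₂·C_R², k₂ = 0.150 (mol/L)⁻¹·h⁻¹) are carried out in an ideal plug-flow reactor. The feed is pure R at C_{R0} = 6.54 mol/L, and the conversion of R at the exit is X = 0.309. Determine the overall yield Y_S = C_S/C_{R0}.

C_R = C_{R0}(1−X) = 4.519 mol/L.
Along a PFR/batch, dC_S/dC_R = −r_S/(r_S+r_T) = −k₁/(k₁+k₂·C_R).
Integrating from C_{R0} to C_R: C_S = (1.92/0.150)·ln[(1.92+0.150·6.54)/(1.92+0.150·4.52)] = 12.80·ln(2.901/2.598) = 1.413 mol/L.
Y_S = C_S/C_{R0} = 1.413/6.54 = 0.216.

0.216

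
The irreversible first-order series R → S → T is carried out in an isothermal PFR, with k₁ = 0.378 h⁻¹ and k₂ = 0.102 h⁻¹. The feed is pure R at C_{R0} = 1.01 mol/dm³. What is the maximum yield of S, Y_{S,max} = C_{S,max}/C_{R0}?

0.616

At the optimum, C_{S,max}/C_{R0} = (k₁/k₂)^[k₂/(k₂−k₁)].
= (0.378/0.102)^(0.102/(0.102−0.378)) = (3.706)^(-0.3696) = 0.6163.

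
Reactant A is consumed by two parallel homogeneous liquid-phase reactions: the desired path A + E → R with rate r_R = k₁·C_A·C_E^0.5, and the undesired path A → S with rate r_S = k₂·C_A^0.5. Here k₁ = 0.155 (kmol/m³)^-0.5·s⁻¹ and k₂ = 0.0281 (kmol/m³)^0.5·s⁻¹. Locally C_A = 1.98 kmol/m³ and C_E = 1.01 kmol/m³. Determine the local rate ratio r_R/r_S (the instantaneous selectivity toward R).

7.80

S_{R/S} = r_R/r_S = (k₁·C_A·C_E^0.5)/(k₂·C_A^0.5) = (k₁/k₂)·C_A^0.5·C_E^0.5.
= (0.155×1.980×1.010^0.5) / (0.0281×1.980^0.5) = 0.3084/0.03954 = 7.80.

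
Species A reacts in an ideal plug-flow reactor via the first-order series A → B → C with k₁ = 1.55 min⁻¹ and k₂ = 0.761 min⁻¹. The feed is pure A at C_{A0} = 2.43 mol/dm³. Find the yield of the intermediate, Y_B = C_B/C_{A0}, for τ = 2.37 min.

Solving the coupled first-order balances gives C_B(τ) = [k₁/(k₂−k₁)]·C_{A0}·(e^(−k₁τ) − e^(−k₂τ)).
e^(−k₁τ) = e^(−1.55×2.37) = e^(−3.674) = 0.02539; e^(−k₂τ) = e^(−1.804) = 0.1647.
C_B = 1.55×2.43/(0.761−1.55) × (0.02539−0.1647) = (-4.774)×(-0.1393) = 0.6651 mol/dm³.
Y_B = C_B/C_{A0} = 0.6651/2.43 = 0.274.

0.274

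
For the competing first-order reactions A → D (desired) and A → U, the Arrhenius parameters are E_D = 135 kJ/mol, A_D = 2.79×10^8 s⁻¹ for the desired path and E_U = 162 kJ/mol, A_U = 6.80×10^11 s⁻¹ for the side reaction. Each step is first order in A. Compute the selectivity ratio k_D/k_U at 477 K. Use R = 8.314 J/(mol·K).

k_D/k_U = (A_D/A_U)·exp[−(E_D−E_U)/(RT)] = (A_D/A_U)·exp[(E_U−E_D)/(RT)].
(E_U−E_D)/(RT) = (162−135)×10³/(8.314×477) = 27000/3966 = 6.808.
k_D/k_U = (2.79×10^8/6.80×10^11)·exp(6.808) = 4.103×10^-4 × 905.3 = 0.371.
Since E_D < E_U, lowering the temperature improves selectivity toward D.

0.371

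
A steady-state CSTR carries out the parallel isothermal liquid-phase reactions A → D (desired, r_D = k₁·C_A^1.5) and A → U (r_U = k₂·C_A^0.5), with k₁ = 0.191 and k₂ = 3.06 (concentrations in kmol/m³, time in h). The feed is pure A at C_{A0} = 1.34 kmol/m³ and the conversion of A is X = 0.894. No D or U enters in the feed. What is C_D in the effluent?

0.0105 kmol/m³

Exit C_A = C_{A0}(1−X) = 1.34×0.106 = 0.1420 kmol/m³.
Rates in a CSTR are evaluated at the outlet concentration: r_D = 0.191×0.1420^1.5 = 0.01022, r_U = 3.06×0.1420^0.5 = 1.153.
Fraction of consumed A going to D: r_D/(r_D+r_U) = 0.008788.
C_D = 0.008788·C_{A0}·X = 0.008788×1.34×0.894 = 0.0105 kmol/m³.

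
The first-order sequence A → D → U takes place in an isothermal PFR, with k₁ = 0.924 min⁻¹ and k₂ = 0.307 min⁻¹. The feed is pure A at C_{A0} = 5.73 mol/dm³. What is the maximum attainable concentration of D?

3.31 mol/dm³

At the optimum, C_{D,max}/C_{A0} = (k₁/k₂)^[k₂/(k₂−k₁)].
= (0.924/0.307)^(0.307/(0.307−0.924)) = (3.010)^(-0.4976) = 0.5780.
C_{D,max} = 0.5780×5.73 = 3.31 mol/dm³.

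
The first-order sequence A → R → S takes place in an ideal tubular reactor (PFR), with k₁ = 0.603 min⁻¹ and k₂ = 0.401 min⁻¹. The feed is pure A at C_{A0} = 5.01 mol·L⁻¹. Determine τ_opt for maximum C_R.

Setting dC_R/dτ = 0 gives τ_opt = ln(k₂/k₁)/(k₂−k₁).
= ln(0.401/0.603)/(0.401−0.603) = ln(0.6650)/-0.2020 = -0.4080/-0.2020 = 2.02 min.

2.02 min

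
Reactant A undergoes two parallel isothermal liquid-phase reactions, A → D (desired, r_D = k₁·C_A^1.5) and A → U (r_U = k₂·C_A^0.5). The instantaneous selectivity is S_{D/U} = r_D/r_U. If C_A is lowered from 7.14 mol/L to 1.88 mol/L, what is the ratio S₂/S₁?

S_{D/U} = (k₁/k₂)·C_A, so S₂/S₁ = (C_{A,2}/C_{A,1}).
= 1.88/7.14 = 0.263.

0.263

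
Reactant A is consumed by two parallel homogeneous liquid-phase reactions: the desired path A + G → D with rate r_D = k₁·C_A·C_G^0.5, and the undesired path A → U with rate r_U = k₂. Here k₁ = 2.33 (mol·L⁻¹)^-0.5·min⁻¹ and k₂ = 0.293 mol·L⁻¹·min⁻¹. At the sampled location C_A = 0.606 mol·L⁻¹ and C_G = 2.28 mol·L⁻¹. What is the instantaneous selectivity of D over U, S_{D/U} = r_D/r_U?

7.28

S_{D/U} = r_D/r_U = (k₁·C_A·C_G^0.5)/(k₂) = (k₁/k₂)·C_A·C_G^0.5.
= (2.33×0.6060×2.280^0.5) / (0.293) = 2.132/0.2930 = 7.28.
Since the desired path is higher order in A, keeping C_A high (PFR or concentrated feed) favours D.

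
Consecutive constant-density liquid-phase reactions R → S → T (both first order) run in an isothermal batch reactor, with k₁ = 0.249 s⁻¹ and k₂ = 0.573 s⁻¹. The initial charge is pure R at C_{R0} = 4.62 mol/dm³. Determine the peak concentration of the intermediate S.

At the optimum, C_{S,max}/C_{R0} = (k₁/k₂)^[k₂/(k₂−k₁)].
= (0.249/0.573)^(0.573/(0.573−0.249)) = (0.4346)^(1.769) = 0.2290.
C_{S,max} = 0.2290×4.62 = 1.06 mol/dm³.

1.06 mol/dm³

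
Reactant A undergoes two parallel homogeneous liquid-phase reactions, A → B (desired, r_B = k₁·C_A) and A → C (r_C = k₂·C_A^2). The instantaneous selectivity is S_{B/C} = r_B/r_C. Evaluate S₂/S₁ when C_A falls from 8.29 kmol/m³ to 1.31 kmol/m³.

S_{B/C} = (k₁/k₂)·C_A⁻¹, so S₂/S₁ = (C_{A,2}/C_{A,1})⁻¹.
= 8.29/1.31 = 6.33.

6.33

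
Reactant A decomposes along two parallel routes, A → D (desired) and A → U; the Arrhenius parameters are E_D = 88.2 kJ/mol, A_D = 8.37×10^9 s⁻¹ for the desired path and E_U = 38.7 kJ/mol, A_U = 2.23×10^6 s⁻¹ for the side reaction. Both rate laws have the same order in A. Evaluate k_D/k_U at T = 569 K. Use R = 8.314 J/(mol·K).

0.107

With equal orders, S_{D/U} = k_D/k_U = (A_D/A_U)·exp[(E_U−E_D)/(RT)].
(E_U−E_D)/(RT) = (38.7−88.2)×10³/(8.314×569) = -49500/4731 = -10.46.
k_D/k_U = (8.37×10^9/2.23×10^6)·exp(-10.46) = 3753 × 2.856×10^-5 = 0.107.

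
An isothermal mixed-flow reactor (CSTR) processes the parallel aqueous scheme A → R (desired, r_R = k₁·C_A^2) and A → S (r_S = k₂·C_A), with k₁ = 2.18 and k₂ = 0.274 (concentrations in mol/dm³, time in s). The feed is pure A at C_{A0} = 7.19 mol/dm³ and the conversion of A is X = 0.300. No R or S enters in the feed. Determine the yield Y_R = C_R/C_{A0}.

0.293

Exit C_A = C_{A0}(1−X) = 7.19×0.700 = 5.033 mol/dm³.
In a CSTR the entire volume is at exit conditions, so r_R = 2.18×5.033^2 = 55.22 and r_S = 0.274×5.033 = 1.379.
Fraction of consumed A going to R: r_R/(r_R+r_S) = 0.9756.
C_R = 0.9756·C_{A0}·X = 0.9756×7.19×0.300 = 2.10 mol/dm³; Y_R = C_R/C_{A0} = 0.293.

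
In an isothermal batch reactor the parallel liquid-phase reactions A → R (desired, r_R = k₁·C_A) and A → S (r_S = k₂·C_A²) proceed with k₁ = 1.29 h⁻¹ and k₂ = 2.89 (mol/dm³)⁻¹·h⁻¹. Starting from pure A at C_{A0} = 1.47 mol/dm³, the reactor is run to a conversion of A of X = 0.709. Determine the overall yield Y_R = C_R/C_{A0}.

C_A = C_{A0}(1−X) = 0.4278 mol/dm³.
Along a PFR/batch, dC_R/dC_A = −r_R/(r_R+r_S) = −k₁/(k₁+k₂·C_A).
Integrating from C_{A0} to C_A: C_R = (1.29/2.89)·ln[(1.29+2.89·1.47)/(1.29+2.89·0.428)] = 0.4464·ln(5.538/2.526) = 0.3504 mol/dm³.
Y_R = C_R/C_{A0} = 0.3504/1.47 = 0.238.

0.238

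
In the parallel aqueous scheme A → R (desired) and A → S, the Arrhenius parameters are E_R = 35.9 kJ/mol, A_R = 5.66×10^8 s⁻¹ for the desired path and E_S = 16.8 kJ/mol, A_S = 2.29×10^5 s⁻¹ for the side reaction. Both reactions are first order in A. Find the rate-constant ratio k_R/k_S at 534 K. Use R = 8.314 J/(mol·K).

33.5

k_R/k_S = (A_R/A_S)·exp[−(E_R−E_S)/(RT)] = (A_R/A_S)·exp[(E_S−E_R)/(RT)].
(E_S−E_R)/(RT) = (16.8−35.9)×10³/(8.314×534) = -19100/4440 = -4.302.
k_R/k_S = (5.66×10^8/2.29×10^5)·exp(-4.302) = 2472 × 0.01354 = 33.5.
Since E_R > E_S, raising the temperature improves selectivity toward R.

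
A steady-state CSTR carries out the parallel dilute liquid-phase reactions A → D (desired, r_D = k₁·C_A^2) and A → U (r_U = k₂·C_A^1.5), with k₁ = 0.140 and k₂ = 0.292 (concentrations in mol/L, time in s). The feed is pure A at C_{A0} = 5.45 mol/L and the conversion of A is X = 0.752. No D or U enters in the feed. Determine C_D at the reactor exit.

1.47 mol/L

Exit C_A = C_{A0}(1−X) = 5.45×0.248 = 1.352 mol/L.
Rates in a CSTR are evaluated at the outlet concentration: r_D = 0.140×1.352^2 = 0.2558, r_U = 0.292×1.352^1.5 = 0.4588.
Fraction of consumed A going to D: r_D/(r_D+r_U) = 0.3579.
C_D = 0.3579·C_{A0}·X = 0.3579×5.45×0.752 = 1.47 mol/L.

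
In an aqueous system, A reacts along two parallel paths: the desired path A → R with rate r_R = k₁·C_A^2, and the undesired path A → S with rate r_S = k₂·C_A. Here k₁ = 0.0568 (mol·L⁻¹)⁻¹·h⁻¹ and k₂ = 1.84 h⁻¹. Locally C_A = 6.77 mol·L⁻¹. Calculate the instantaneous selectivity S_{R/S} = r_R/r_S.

S_{R/S} = r_R/r_S = (k₁·C_A^2)/(k₂·C_A) = (k₁/k₂)·C_A.
= (0.0568×6.770^2) / (1.84×6.770) = 2.603/12.46 = 0.209.

0.209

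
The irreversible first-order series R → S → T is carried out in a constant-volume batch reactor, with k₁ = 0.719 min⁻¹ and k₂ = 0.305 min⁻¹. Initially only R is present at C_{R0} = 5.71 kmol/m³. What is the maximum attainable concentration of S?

3.04 kmol/m³

Evaluating C_S at t_opt = ln(k₂/k₁)/(k₂−k₁) gives C_{S,max}/C_{R0} = (k₁/k₂)^[k₂/(k₂−k₁)].
= (0.719/0.305)^(0.305/(0.305−0.719)) = (2.357)^(-0.7367) = 0.5317.
C_{S,max} = 0.5317×5.71 = 3.04 kmol/m³.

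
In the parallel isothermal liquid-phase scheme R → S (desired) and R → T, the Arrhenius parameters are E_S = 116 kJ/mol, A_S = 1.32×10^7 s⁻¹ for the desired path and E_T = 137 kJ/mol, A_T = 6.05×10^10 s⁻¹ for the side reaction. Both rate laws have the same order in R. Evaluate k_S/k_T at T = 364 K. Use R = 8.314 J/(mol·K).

Since both paths have the same order in R, the concentration cancels and S_{S/T} = k_S/k_T = (A_S/A_T)·exp[(E_T−E_S)/(RT)].
(E_T−E_S)/(RT) = (137−116)×10³/(8.314×364) = 21000/3026 = 6.939.
k_S/k_T = (1.32×10^7/6.05×10^10)·exp(6.939) = 2.182×10^-4 × 1032 = 0.225.

0.225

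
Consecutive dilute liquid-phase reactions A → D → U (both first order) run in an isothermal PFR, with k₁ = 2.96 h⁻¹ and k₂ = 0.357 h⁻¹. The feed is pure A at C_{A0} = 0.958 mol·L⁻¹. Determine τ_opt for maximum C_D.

0.813 h

The intermediate peaks when r₁ = r₂, i.e. k₁e^(−k₁τ) = k₂e^(−k₂τ), giving τ_opt = ln(k₂/k₁)/(k₂−k₁).
= ln(0.357/2.96)/(0.357−2.96) = ln(0.1206)/-2.603 = -2.115/-2.603 = 0.813 h.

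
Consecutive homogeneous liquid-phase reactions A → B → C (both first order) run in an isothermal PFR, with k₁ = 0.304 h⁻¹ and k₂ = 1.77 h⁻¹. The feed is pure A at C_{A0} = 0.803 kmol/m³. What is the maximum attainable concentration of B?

0.0957 kmol/m³

For a first-order series the maximum intermediate yield is C_{B,max}/C_{A0} = (k₁/k₂)^[k₂/(k₂−k₁)].
= (0.304/1.77)^(1.77/(1.77−0.304)) = (0.1718)^(1.207) = 0.1192.
C_{B,max} = 0.1192×0.803 = 0.0957 kmol/m³.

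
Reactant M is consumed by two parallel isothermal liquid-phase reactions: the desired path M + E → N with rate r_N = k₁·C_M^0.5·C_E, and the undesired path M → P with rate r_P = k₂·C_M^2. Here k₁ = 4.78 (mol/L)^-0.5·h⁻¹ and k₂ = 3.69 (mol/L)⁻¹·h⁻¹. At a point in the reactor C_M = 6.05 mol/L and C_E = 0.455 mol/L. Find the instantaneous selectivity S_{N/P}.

0.0396

S_{N/P} = r_N/r_P = (k₁·C_M^0.5·C_E)/(k₂·C_M^2) = (k₁/k₂)·C_M^-1.5·C_E.
= (4.78×6.050^0.5×0.4550) / (3.69×6.050^2) = 5.350/135.1 = 0.0396.
The undesired path is higher order in M, so low C_M (CSTR or dilute feed) favours N.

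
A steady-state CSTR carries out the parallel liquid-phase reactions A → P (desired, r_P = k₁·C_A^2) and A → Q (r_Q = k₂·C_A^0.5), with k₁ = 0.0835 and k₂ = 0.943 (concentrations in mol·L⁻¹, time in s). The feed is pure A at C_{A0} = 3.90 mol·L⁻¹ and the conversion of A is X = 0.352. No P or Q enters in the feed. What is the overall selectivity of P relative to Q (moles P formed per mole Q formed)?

0.356

Exit C_A = C_{A0}(1−X) = 3.90×0.648 = 2.527 mol·L⁻¹.
In a CSTR the entire volume is at exit conditions, so r_P = 0.0835×2.527^2 = 0.5333 and r_Q = 0.943×2.527^0.5 = 1.499.
Overall selectivity = C_P/C_Q = r_Pτ/(r_Qτ) = r_P/r_Q = 0.356.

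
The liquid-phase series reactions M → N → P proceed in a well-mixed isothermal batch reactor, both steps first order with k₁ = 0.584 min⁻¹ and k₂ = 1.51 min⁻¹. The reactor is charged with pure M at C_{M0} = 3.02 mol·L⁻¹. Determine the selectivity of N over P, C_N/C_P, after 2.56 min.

0.198

Solving the coupled first-order balances gives C_N(t) = [k₁/(k₂−k₁)]·C_{M0}·(e^(−k₁t) − e^(−k₂t)).
e^(−k₁t) = e^(−0.584×2.56) = e^(−1.495) = 0.2242; e^(−k₂t) = e^(−3.866) = 0.02095.
C_N = 0.584×3.02/(1.51−0.584) × (0.2242−0.02095) = 1.905×0.2033 = 0.3872 mol·L⁻¹.
C_M = C_{M0}e^(−k₁t) = 0.6772 mol·L⁻¹, so C_P = C_{M0}−C_M−C_N = 1.956 mol·L⁻¹; C_N/C_P = 0.198.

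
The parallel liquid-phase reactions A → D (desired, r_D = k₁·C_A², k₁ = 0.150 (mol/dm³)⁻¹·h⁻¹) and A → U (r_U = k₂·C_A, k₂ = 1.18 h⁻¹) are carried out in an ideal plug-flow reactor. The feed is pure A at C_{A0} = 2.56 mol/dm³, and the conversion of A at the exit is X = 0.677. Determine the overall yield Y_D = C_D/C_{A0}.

0.118

C_A = C_{A0}(1−X) = 0.8269 mol/dm³.
Along a PFR/batch, dC_U/dC_A = −r_U/(r_D+r_U) = −k₂/(k₂+k₁·C_A).
Integrating from C_{A0} to C_A: C_U = (1.18/0.150)·ln[(1.18+0.150·2.56)/(1.18+0.150·0.827)] = 7.867·ln(1.564/1.304) = 1.430 mol/dm³.
Then C_D = (C_{A0}−C_A) − C_U = 1.733 − 1.430 = 0.3031 mol/dm³.
Y_D = C_D/C_{A0} = 0.3031/2.56 = 0.118.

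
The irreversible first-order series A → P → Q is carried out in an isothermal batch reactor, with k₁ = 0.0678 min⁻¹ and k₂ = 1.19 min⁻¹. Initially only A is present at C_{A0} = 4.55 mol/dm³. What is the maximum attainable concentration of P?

At the optimum, C_{P,max}/C_{A0} = (k₁/k₂)^[k₂/(k₂−k₁)].
= (0.0678/1.19)^(1.19/(1.19−0.0678)) = (0.05697)^(1.060) = 0.04792.
C_{P,max} = 0.04792×4.55 = 0.218 mol/dm³.

0.218 mol/dm³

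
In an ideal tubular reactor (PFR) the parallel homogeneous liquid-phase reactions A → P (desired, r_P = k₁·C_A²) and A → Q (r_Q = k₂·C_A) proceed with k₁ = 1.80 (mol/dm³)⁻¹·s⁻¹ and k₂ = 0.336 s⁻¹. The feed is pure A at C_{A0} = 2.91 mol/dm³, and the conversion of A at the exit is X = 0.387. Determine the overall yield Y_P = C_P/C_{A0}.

C_A = C_{A0}(1−X) = 1.784 mol/dm³.
Along a PFR/batch, dC_Q/dC_A = −r_Q/(r_P+r_Q) = −k₂/(k₂+k₁·C_A).
Integrating from C_{A0} to C_A: C_Q = (0.336/1.80)·ln[(0.336+1.80·2.91)/(0.336+1.80·1.78)] = 0.1867·ln(5.574/3.547) = 0.08438 mol/dm³.
Then C_P = (C_{A0}−C_A) − C_Q = 1.126 − 0.08438 = 1.042 mol/dm³.
Y_P = C_P/C_{A0} = 1.042/2.91 = 0.358.

0.358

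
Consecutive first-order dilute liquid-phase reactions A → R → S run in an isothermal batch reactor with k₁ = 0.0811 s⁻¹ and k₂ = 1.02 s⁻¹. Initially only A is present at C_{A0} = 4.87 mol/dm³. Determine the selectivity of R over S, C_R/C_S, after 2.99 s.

For first-order series with pure A initially, C_R(t) = k₁C_{A0}/(k₂−k₁)·(e^(−k₁t) − e^(−k₂t)).
e^(−k₁t) = e^(−0.0811×2.99) = e^(−0.2425) = 0.7847; e^(−k₂t) = e^(−3.050) = 0.04737.
C_R = 0.0811×4.87/(1.02−0.0811) × (0.7847−0.04737) = 0.4207×0.7373 = 0.3102 mol/dm³.
C_A = C_{A0}e^(−k₁t) = 3.821 mol/dm³, so C_S = C_{A0}−C_A−C_R = 0.7385 mol/dm³; C_R/C_S = 0.420.

0.420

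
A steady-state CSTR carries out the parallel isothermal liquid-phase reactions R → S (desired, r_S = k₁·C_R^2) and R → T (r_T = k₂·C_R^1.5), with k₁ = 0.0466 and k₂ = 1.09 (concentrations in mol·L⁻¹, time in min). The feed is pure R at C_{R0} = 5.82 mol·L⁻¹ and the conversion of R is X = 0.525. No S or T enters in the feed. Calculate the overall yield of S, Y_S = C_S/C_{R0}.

Exit C_R = C_{R0}(1−X) = 5.82×0.475 = 2.764 mol·L⁻¹.
In a CSTR the entire volume is at exit conditions, so r_S = 0.0466×2.764^2 = 0.3561 and r_T = 1.09×2.764^1.5 = 5.010.
Fraction of consumed R going to S: r_S/(r_S+r_T) = 0.06637.
C_S = 0.06637·C_{R0}·X = 0.06637×5.82×0.525 = 0.203 mol·L⁻¹; Y_S = C_S/C_{R0} = 0.0348.

0.0348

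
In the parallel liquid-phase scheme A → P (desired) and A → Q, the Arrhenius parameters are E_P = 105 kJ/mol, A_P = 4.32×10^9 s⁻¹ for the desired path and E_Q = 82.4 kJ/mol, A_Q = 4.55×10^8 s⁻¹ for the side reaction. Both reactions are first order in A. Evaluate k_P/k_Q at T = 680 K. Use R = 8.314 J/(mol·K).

0.174

k_P/k_Q = (A_P/A_Q)·exp[−(E_P−E_Q)/(RT)] = (A_P/A_Q)·exp[(E_Q−E_P)/(RT)].
(E_Q−E_P)/(RT) = (82.4−105)×10³/(8.314×680) = -22600/5654 = -3.998.
k_P/k_Q = (4.32×10^9/4.55×10^8)·exp(-3.998) = 9.495 × 0.01836 = 0.174.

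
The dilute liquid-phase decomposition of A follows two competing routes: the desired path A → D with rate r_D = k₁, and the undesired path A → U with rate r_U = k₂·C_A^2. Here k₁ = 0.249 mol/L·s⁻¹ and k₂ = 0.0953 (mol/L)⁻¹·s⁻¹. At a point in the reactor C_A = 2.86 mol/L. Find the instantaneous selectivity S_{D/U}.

S_{D/U} = r_D/r_U = (k₁)/(k₂·C_A^2) = (k₁/k₂)·C_A^-2.
= (0.249) / (0.0953×2.860^2) = 0.2490/0.7795 = 0.319.

0.319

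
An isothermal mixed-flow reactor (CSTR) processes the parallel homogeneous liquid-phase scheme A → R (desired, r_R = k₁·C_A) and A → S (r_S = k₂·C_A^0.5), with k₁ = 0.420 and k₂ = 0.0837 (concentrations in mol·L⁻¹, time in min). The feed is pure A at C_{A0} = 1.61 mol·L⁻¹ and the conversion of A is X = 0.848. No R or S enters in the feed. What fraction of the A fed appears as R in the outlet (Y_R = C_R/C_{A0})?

0.604

Exit C_A = C_{A0}(1−X) = 1.61×0.152 = 0.2447 mol·L⁻¹.
Rates in a CSTR are evaluated at the outlet concentration: r_R = 0.420×0.2447 = 0.1028, r_S = 0.0837×0.2447^0.5 = 0.04141.
Fraction of consumed A going to R: r_R/(r_R+r_S) = 0.7128.
C_R = 0.7128·C_{A0}·X = 0.7128×1.61×0.848 = 0.973 mol·L⁻¹; Y_R = C_R/C_{A0} = 0.604.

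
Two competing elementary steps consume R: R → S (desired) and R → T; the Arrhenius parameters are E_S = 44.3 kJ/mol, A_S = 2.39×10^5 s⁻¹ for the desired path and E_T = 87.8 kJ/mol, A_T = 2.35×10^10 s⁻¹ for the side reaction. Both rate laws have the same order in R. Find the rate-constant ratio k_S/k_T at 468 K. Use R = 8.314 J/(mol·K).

0.729

Since both paths have the same order in R, the concentration cancels and S_{S/T} = k_S/k_T = (A_S/A_T)·exp[(E_T−E_S)/(RT)].
(E_T−E_S)/(RT) = (87.8−44.3)×10³/(8.314×468) = 43500/3891 = 11.18.
k_S/k_T = (2.39×10^5/2.35×10^10)·exp(11.18) = 1.017×10^-5 × 71667 = 0.729.
Since E_S < E_T, lowering the temperature improves selectivity toward S.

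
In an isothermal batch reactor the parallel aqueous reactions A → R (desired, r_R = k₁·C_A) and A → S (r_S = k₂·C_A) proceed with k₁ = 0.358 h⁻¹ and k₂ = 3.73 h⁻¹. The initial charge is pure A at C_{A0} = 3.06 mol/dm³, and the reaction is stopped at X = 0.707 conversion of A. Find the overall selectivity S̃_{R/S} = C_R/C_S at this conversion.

C_A = C_{A0}(1−X) = 0.8966 mol/dm³.
Both paths are first order in A, so the instantaneous fraction to R is constant: dC_R/d(−C_A) = k₁/(k₁+k₂) = 0.08757.
C_R = 0.08757·(C_{A0}−C_A) = 0.08757×2.163 = 0.189 mol/dm³.
C_S = (C_{A0}−C_A)−C_R = 1.974 mol/dm³; S̃_{R/S} = 0.1895/1.974 = 0.0960.

0.0960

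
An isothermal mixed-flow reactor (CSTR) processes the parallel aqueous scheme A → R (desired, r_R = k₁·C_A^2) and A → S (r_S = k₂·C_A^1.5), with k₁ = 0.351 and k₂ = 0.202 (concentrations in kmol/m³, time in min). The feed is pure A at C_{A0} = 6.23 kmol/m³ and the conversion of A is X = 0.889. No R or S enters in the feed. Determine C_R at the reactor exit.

3.27 kmol/m³

Exit C_A = C_{A0}(1−X) = 6.23×0.111 = 0.6915 kmol/m³.
A CSTR operates uniformly at the exit composition, giving r_R = 0.1679 and r_S = 0.1162 (each k·C_A^n at C_A = 0.6915).
Fraction of consumed A going to R: r_R/(r_R+r_S) = 0.5910.
C_R = 0.5910·C_{A0}·X = 0.5910×6.23×0.889 = 3.27 kmol/m³.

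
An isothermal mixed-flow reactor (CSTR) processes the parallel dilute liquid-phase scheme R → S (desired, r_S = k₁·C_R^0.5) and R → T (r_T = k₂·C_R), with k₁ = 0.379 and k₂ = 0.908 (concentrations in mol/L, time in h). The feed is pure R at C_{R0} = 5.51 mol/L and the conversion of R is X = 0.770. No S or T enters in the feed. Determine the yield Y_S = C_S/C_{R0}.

Exit C_R = C_{R0}(1−X) = 5.51×0.230 = 1.267 mol/L.
In a CSTR the entire volume is at exit conditions, so r_S = 0.379×1.267^0.5 = 0.4267 and r_T = 0.908×1.267 = 1.151.
Fraction of consumed R going to S: r_S/(r_S+r_T) = 0.2705.
C_S = 0.2705·C_{R0}·X = 0.2705×5.51×0.770 = 1.15 mol/L; Y_S = C_S/C_{R0} = 0.208.

0.208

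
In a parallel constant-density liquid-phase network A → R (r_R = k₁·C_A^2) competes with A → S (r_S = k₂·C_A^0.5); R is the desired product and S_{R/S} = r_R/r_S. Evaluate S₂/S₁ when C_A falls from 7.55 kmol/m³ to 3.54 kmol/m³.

S_{R/S} = (k₁/k₂)·C_A^1.5, so S₂/S₁ = (C_{A,2}/C_{A,1})^1.5.
= (3.54/7.55)^1.5 = (0.4689)^1.5 = 0.321.
Selectivity toward R falls as C_A falls — high-concentration operation is favoured.

0.321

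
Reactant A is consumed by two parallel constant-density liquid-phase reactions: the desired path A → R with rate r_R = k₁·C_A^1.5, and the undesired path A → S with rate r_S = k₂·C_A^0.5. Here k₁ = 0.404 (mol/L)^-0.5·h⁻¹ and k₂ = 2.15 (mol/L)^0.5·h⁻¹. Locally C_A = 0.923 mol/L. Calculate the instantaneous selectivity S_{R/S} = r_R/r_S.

0.173

S_{R/S} = r_R/r_S = (k₁·C_A^1.5)/(k₂·C_A^0.5) = (k₁/k₂)·C_A.
= (0.404×0.9230^1.5) / (2.15×0.9230^0.5) = 0.3582/2.066 = 0.173.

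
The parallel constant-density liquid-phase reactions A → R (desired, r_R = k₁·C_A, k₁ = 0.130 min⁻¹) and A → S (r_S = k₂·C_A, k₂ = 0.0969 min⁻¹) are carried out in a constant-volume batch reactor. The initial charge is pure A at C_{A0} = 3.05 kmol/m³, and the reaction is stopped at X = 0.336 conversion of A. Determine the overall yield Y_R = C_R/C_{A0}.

C_A = C_{A0}(1−X) = 2.025 kmol/m³.
Both paths are first order in A, so the instantaneous fraction to R is constant: dC_R/d(−C_A) = k₁/(k₁+k₂) = 0.5729.
C_R = 0.5729·(C_{A0}−C_A) = 0.5729×1.025 = 0.587 kmol/m³.
Y_R = C_R/C_{A0} = 0.5871/3.05 = 0.193.

0.193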